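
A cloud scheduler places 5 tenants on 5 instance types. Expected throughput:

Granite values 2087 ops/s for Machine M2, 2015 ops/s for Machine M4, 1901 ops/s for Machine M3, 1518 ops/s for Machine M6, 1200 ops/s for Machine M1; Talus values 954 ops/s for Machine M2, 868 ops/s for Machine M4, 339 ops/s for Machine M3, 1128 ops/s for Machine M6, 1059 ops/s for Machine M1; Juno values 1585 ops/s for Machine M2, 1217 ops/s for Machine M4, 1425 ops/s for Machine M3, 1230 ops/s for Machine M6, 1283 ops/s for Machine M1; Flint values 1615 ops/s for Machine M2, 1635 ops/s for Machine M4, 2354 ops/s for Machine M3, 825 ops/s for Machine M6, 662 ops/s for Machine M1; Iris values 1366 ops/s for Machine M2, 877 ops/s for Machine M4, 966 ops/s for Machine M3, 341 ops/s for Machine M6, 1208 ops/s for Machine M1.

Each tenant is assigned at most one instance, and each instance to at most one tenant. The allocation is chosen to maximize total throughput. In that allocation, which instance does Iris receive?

Iris receives Machine M1.

Optimal: Granite→Machine M4 (2015 ops/s), Talus→Machine M6 (1128 ops/s), Juno→Machine M2 (1585 ops/s), Flint→Machine M3 (2354 ops/s), Iris→Machine M1 (1208 ops/s) — total 2015+1128+1585+2354+1208 = 8290 ops/s.
Row-greedy (each tenant in turn takes its best remaining instance) gives 7483 ops/s, worse by 807.
Next-best assignment: Granite→Machine M4, Talus→Machine M6, Juno→Machine M1, Flint→Machine M3, Iris→Machine M2 = 8146 ops/s.
Iris's own top instance is Machine M2 (1366 ops/s), but forcing Iris→Machine M2 and reassigning the rest optimally gives only 8146 ops/s — worse by 144.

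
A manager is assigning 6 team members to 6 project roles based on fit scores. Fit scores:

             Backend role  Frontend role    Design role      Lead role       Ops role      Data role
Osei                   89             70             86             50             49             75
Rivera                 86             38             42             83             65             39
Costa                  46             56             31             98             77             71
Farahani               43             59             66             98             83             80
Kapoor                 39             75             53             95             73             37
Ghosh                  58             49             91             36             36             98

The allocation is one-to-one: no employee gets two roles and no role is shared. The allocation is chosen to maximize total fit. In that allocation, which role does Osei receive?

Osei receives Design role.

Optimal: Osei→Design role (86 pts), Rivera→Backend role (86 pts), Costa→Lead role (98 pts), Farahani→Ops role (83 pts), Kapoor→Frontend role (75 pts), Ghosh→Data role (98 pts) — total 86+86+98+83+75+98 = 526 pts.
Max-entry greedy (repeatedly take the single best remaining cell) gives 485 pts, worse by 41.
Osei's own top role is Backend role (89 pts), but forcing Osei→Backend role and reassigning the rest optimally gives only 498 pts — worse by 28.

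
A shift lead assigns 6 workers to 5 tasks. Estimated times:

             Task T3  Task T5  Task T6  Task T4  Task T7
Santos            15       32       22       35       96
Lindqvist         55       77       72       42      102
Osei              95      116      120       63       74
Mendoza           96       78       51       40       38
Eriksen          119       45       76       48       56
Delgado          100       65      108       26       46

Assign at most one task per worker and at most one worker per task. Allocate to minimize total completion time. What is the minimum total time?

Min total: 186 min

Optimal: Lindqvist→Task T3 (55 min), Eriksen→Task T5 (45 min), Santos→Task T6 (22 min), Delgado→Task T4 (26 min), Mendoza→Task T7 (38 min) — total 55+45+22+26+38 = 186 min.
Min-entry greedy (repeatedly take the single cheapest remaining cell) gives 196 min, worse by 10.
Next-best assignment: Santos→Task T3, Eriksen→Task T5, Lindqvist→Task T6, Delgado→Task T4, Mendoza→Task T7 = 196 min.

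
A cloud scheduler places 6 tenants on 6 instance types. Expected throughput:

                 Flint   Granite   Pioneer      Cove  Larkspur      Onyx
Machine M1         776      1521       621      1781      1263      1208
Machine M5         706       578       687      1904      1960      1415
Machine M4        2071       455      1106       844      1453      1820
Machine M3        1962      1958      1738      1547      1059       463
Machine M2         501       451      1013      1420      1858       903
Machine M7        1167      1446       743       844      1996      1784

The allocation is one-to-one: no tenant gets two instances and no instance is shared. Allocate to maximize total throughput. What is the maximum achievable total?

Optimal: Flint→Machine M4 (2071 ops/s), Granite→Machine M1 (1521 ops/s), Pioneer→Machine M3 (1738 ops/s), Cove→Machine M5 (1904 ops/s), Larkspur→Machine M2 (1858 ops/s), Onyx→Machine M7 (1784 ops/s) — total 2071+1521+1738+1904+1858+1784 = 10876 ops/s.
Max-entry greedy (repeatedly take the single best remaining cell) gives 10150 ops/s, worse by 726.
No other one-to-one assignment exceeds 10876 ops/s.

Maximum total: 10876 ops/s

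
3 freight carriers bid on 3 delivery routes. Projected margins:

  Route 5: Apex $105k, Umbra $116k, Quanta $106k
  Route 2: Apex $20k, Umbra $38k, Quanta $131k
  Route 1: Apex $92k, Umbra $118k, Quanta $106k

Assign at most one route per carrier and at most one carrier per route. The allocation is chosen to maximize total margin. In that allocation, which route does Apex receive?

Apex receives Route 5.

This is a one-to-one assignment (maximum-weight bipartite matching).
Optimal: Apex→Route 5 ($105k), Umbra→Route 1 ($118k), Quanta→Route 2 ($131k) — total 105+118+131 = $354k.
Swapping Umbra↔Apex (Umbra→Route 5 $116k, Apex→Route 1 $92k) loses 15.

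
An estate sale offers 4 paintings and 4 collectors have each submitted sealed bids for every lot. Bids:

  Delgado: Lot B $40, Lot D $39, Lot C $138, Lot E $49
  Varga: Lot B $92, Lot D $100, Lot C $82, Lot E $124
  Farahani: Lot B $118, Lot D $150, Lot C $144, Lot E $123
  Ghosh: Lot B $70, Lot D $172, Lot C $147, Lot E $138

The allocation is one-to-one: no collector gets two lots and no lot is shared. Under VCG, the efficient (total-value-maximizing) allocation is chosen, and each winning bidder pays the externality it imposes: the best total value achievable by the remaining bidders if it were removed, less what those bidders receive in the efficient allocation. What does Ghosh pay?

Efficient allocation: Delgado→Lot C ($138), Varga→Lot E ($124), Farahani→Lot B ($118), Ghosh→Lot D ($172); total welfare W = $552.
Ghosh receives Lot D at value $172, so the others get W − 172 = $380.
Without Ghosh: best allocation of the remaining 3 bidders over all 4 lots is Delgado→Lot C ($138), Varga→Lot E ($124), Farahani→Lot D ($150), total $412.
VCG payment = (others' best without Ghosh) − (others' welfare with Ghosh) = 412 − 380 = $32.

Ghosh pays $32.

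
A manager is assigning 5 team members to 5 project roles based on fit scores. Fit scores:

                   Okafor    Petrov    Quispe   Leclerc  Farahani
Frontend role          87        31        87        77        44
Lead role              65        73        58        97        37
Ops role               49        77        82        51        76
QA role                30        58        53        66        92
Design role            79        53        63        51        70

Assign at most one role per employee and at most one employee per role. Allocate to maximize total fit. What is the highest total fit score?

Maximum total: 432 pts

Optimal: Okafor→Design role (79 pts), Petrov→Ops role (77 pts), Quispe→Frontend role (87 pts), Leclerc→Lead role (97 pts), Farahani→QA role (92 pts) — total 79+77+87+97+92 = 432 pts.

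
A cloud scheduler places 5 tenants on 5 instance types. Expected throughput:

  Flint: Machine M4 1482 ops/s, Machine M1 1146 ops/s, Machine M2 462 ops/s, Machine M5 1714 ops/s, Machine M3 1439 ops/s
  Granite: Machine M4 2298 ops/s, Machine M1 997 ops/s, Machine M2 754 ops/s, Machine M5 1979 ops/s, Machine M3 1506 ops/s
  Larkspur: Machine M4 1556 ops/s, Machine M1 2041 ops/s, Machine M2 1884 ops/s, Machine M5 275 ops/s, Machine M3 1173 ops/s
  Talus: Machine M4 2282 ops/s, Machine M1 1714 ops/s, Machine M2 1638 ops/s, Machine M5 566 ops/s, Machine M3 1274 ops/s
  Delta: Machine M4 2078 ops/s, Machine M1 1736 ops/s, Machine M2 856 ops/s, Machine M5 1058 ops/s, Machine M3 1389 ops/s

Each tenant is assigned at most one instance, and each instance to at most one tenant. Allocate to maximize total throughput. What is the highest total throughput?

Optimal: Flint→Machine M3 (1439 ops/s), Granite→Machine M5 (1979 ops/s), Larkspur→Machine M2 (1884 ops/s), Talus→Machine M4 (2282 ops/s), Delta→Machine M1 (1736 ops/s) — total 1439+1979+1884+2282+1736 = 9320 ops/s.
Max-entry greedy (repeatedly take the single best remaining cell) gives 9080 ops/s, worse by 240.
Next-best assignment: Flint→Machine M3, Granite→Machine M5, Larkspur→Machine M1, Talus→Machine M2, Delta→Machine M4 = 9175 ops/s.
Every other assignment is strictly worse.

Maximum total: 9320 ops/s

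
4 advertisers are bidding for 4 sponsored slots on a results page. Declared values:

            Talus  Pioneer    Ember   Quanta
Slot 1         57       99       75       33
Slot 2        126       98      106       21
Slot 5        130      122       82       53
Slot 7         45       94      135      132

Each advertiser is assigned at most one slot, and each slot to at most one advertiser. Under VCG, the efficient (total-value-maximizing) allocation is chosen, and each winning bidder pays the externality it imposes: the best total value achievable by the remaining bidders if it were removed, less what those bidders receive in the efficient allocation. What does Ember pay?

Efficient allocation: Talus→Slot 5 ($130), Pioneer→Slot 1 ($99), Ember→Slot 2 ($106), Quanta→Slot 7 ($132); total welfare W = $467.
Ember receives Slot 2 at value $106, so the others get W − 106 = $361.
Without Ember: best allocation of the remaining 3 bidders over all 4 slots is Talus→Slot 2 ($126), Pioneer→Slot 5 ($122), Quanta→Slot 7 ($132), total $380.
VCG payment = (others' best without Ember) − (others' welfare with Ember) = 380 − 361 = $19.

Ember pays $19.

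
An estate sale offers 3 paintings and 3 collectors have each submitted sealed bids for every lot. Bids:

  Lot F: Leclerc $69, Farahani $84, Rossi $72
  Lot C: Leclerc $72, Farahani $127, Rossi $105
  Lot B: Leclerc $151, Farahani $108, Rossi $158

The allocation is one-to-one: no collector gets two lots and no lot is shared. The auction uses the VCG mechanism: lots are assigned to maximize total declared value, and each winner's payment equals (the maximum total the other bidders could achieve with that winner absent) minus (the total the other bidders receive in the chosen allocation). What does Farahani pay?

Farahani pays $29.

Efficient allocation: Leclerc→Lot F ($69), Farahani→Lot C ($127), Rossi→Lot B ($158); total welfare W = $354.
Farahani receives Lot C at value $127, so the others get W − 127 = $227.
Without Farahani: best allocation of the remaining 2 bidders over all 3 lots is Leclerc→Lot B ($151), Rossi→Lot C ($105), total $256.
VCG payment = (others' best without Farahani) − (others' welfare with Farahani) = 256 − 227 = $29.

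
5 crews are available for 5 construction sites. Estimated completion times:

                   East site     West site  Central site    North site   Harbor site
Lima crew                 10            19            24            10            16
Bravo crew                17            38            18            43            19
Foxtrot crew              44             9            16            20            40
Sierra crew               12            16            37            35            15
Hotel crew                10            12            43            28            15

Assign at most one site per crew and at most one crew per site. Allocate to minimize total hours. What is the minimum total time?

Optimal: Lima crew→North site (10 hours), Bravo crew→Central site (18 hours), Foxtrot crew→West site (9 hours), Sierra crew→Harbor site (15 hours), Hotel crew→East site (10 hours) — total 10+18+9+15+10 = 62 hours.
Column-greedy (each site in turn goes to its cheapest remaining crew) gives 80 hours, worse by 18.
Swapping Sierra crew↔Foxtrot crew (Sierra crew→West site 16 hours, Foxtrot crew→Harbor site 40 hours) adds 32.
Every other assignment is strictly worse.

Minimum total: 62 hours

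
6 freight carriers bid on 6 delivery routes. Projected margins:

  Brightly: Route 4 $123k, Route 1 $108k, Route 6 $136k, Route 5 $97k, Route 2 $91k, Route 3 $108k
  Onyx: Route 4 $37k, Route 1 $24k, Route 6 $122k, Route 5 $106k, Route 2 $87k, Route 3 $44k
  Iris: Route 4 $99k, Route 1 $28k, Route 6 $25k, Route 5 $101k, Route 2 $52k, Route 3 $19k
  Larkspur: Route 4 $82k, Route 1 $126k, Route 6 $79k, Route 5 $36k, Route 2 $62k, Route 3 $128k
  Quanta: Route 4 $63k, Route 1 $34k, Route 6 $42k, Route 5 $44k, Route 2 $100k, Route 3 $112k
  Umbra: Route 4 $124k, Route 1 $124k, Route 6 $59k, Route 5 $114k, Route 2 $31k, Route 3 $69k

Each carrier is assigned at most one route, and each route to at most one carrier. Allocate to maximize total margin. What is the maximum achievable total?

Treat this as an assignment problem: match each carrier to one route.
Optimal: Brightly→Route 4 ($123k), Onyx→Route 6 ($122k), Iris→Route 5 ($101k), Larkspur→Route 3 ($128k), Quanta→Route 2 ($100k), Umbra→Route 1 ($124k) — total 123+122+101+128+100+124 = $698k.
Column-greedy (each route in turn goes to its best remaining carrier) gives $611k, worse by 87.
Every other assignment is strictly worse.

Maximum total: $698k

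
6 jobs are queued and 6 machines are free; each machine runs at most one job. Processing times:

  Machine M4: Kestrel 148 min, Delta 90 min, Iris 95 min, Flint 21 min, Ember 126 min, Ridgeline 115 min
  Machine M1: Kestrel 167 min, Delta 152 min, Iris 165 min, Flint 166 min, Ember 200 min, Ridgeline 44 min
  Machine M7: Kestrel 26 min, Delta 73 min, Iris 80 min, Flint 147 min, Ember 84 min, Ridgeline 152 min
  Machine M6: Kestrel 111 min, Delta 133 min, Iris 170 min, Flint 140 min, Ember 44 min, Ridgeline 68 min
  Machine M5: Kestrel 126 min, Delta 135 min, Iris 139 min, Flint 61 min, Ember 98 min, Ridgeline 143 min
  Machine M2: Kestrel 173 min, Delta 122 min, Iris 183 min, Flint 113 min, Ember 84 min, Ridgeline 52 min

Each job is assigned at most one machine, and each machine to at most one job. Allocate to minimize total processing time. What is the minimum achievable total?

Optimal: Kestrel→Machine M7 (26 min), Delta→Machine M2 (122 min), Iris→Machine M4 (95 min), Flint→Machine M5 (61 min), Ember→Machine M6 (44 min), Ridgeline→Machine M1 (44 min) — total 26+122+95+61+44+44 = 392 min.
Column-greedy (each machine in turn goes to its cheapest remaining job) gives 453 min, worse by 61.
Swapping Ridgeline↔Kestrel (Ridgeline→Machine M7 152 min, Kestrel→Machine M1 167 min) adds 249.

Minimum total: 392 min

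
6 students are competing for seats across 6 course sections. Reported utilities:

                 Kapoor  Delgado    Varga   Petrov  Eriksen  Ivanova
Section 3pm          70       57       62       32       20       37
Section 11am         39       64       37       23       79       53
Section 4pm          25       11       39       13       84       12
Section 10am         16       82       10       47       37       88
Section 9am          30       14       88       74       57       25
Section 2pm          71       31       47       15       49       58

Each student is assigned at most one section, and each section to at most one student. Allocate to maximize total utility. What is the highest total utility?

Maximum total: 443 points

Optimal: Kapoor→Section 2pm (71 points), Delgado→Section 11am (64 points), Varga→Section 3pm (62 points), Petrov→Section 9am (74 points), Eriksen→Section 4pm (84 points), Ivanova→Section 10am (88 points) — total 71+64+62+74+84+88 = 443 points.
Next-best assignment: Kapoor→Section 3pm, Delgado→Section 11am, Varga→Section 2pm, Petrov→Section 9am, Eriksen→Section 4pm, Ivanova→Section 10am = 427 points.
Swapping Delgado↔Kapoor (Delgado→Section 2pm 31 points, Kapoor→Section 11am 39 points) loses 65.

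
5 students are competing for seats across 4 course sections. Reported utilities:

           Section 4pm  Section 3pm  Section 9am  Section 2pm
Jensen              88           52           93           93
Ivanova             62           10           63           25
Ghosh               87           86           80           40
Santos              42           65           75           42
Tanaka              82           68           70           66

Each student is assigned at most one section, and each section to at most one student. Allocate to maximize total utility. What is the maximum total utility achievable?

Max total: 336 points

Optimal: Tanaka→Section 4pm (82 points), Ghosh→Section 3pm (86 points), Santos→Section 9am (75 points), Jensen→Section 2pm (93 points) — total 82+86+75+93 = 336 points.
Max-entry greedy (repeatedly take the single best remaining cell) gives 290 points, worse by 46.
Swapping Ghosh↔Santos (Ghosh→Section 9am 80 points, Santos→Section 3pm 65 points) loses 16.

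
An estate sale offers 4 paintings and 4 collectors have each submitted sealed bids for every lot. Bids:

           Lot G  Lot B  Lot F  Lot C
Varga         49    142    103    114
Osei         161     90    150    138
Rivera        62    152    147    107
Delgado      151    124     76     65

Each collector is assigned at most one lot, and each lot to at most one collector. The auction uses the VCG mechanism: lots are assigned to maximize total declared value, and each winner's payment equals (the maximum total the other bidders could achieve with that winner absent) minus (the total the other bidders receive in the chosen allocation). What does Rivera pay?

Efficient allocation: Varga→Lot B ($142), Osei→Lot C ($138), Rivera→Lot F ($147), Delgado→Lot G ($151); total welfare W = $578.
Rivera receives Lot F at value $147, so the others get W − 147 = $431.
Without Rivera: best allocation of the remaining 3 bidders over all 4 lots is Varga→Lot B ($142), Osei→Lot F ($150), Delgado→Lot G ($151), total $443.
VCG payment = (others' best without Rivera) − (others' welfare with Rivera) = 443 − 431 = $12.

Rivera pays $12.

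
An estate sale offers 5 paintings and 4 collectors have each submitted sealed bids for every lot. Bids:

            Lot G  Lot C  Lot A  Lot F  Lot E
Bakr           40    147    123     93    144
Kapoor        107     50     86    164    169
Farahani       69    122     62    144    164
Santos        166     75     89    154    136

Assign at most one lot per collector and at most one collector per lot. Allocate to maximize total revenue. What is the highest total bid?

Optimal: Bakr→Lot C ($147), Kapoor→Lot F ($164), Farahani→Lot E ($164), Santos→Lot G ($166) — total 147+164+164+166 = $641.
Row-greedy (each collector in turn takes its best remaining lot) gives $626, worse by 15.
Next-best assignment: Bakr→Lot C, Kapoor→Lot E, Farahani→Lot F, Santos→Lot G = $626.
No other one-to-one assignment exceeds $641.

Maximum total: $641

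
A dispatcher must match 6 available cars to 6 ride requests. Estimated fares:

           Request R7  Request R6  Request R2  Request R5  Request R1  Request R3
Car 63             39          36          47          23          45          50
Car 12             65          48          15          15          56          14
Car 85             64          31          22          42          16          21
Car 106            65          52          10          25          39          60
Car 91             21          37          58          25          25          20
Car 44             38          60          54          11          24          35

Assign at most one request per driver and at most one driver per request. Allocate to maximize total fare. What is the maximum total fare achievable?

Maximum total: $331

Optimal: Car 63→Request R3 ($50), Car 12→Request R1 ($56), Car 85→Request R5 ($42), Car 106→Request R7 ($65), Car 91→Request R2 ($58), Car 44→Request R6 ($60) — total 50+56+42+65+58+60 = $331.
Column-greedy (each request in turn goes to its best remaining driver) gives $330, worse by 1.
Next-best assignment: Car 63→Request R1, Car 12→Request R7, Car 85→Request R5, Car 106→Request R3, Car 91→Request R2, Car 44→Request R6 = $330.
Every other assignment is strictly worse.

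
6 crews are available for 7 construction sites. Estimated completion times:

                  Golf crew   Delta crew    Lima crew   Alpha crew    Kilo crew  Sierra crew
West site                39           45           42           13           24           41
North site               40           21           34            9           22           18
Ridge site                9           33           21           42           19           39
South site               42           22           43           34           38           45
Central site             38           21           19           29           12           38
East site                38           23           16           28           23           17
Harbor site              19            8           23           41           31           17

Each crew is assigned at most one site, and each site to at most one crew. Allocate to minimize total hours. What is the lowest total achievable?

Min total: 76 hours

Optimal: Golf crew→Ridge site (9 hours), Delta crew→Harbor site (8 hours), Lima crew→East site (16 hours), Alpha crew→West site (13 hours), Kilo crew→Central site (12 hours), Sierra crew→North site (18 hours) — total 9+8+16+13+12+18 = 76 hours.
Min-entry greedy (repeatedly take the single cheapest remaining cell) gives 95 hours, worse by 19.
Next-best assignment: Golf crew→Ridge site, Delta crew→South site, Lima crew→East site, Alpha crew→North site, Kilo crew→Central site, Sierra crew→Harbor site = 85 hours.
Swapping Alpha crew↔Lima crew (Alpha crew→East site 28 hours, Lima crew→West site 42 hours) adds 41.
No other one-to-one assignment undercuts 76 hours.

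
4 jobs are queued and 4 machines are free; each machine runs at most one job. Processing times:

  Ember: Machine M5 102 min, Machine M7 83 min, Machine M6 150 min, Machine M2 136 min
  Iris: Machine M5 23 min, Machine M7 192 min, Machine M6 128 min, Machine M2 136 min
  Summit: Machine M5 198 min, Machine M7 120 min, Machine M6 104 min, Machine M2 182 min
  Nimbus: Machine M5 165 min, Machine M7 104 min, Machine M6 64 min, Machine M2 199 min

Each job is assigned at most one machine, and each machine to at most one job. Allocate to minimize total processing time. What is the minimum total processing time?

Optimal: Ember→Machine M2 (136 min), Iris→Machine M5 (23 min), Summit→Machine M7 (120 min), Nimbus→Machine M6 (64 min) — total 136+23+120+64 = 343 min.
Row-greedy (each job in turn takes its cheapest remaining machine) gives 409 min, worse by 66.
Every other assignment is strictly worse.

Minimum total: 343 min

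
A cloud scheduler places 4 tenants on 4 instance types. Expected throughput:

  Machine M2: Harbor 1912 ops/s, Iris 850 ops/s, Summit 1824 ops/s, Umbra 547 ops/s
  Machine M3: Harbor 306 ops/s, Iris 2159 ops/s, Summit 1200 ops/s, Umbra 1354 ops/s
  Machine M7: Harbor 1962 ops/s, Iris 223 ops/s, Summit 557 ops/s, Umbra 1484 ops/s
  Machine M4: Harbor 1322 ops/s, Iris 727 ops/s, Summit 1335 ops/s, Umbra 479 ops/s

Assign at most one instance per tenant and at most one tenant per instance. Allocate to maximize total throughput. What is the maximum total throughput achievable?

Optimal: Harbor→Machine M2 (1912 ops/s), Iris→Machine M3 (2159 ops/s), Summit→Machine M4 (1335 ops/s), Umbra→Machine M7 (1484 ops/s) — total 1912+2159+1335+1484 = 6890 ops/s.
Max-entry greedy (repeatedly take the single best remaining cell) gives 6424 ops/s, worse by 466.
Every other assignment is strictly worse.

Max total: 6890 ops/s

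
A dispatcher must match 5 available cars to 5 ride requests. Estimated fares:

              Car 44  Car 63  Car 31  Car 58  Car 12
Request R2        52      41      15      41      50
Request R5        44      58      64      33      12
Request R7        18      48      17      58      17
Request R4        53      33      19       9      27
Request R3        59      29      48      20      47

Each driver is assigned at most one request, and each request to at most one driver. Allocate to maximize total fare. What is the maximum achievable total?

This is the linear assignment problem.
Optimal: Car 44→Request R4 ($53), Car 63→Request R5 ($58), Car 31→Request R3 ($48), Car 58→Request R7 ($58), Car 12→Request R2 ($50) — total 53+58+48+58+50 = $267.
Row-greedy (each driver in turn takes its best remaining request) gives $244, worse by 23.
Next-best assignment: Car 44→Request R3, Car 63→Request R4, Car 31→Request R5, Car 58→Request R7, Car 12→Request R2 = $264.

Maximum total: $267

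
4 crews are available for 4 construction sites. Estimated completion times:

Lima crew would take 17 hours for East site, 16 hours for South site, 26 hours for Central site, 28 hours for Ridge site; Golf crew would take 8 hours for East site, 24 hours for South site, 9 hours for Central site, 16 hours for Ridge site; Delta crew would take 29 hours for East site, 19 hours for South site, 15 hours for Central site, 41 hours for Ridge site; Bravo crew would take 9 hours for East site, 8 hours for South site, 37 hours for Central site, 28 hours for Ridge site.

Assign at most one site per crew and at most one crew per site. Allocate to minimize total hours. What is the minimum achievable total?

This is the linear assignment problem.
Optimal: Lima crew→East site (17 hours), Golf crew→Ridge site (16 hours), Delta crew→Central site (15 hours), Bravo crew→South site (8 hours) — total 17+16+15+8 = 56 hours.
Swapping Delta crew↔Bravo crew (Delta crew→South site 19 hours, Bravo crew→Central site 37 hours) adds 33.
No other one-to-one assignment undercuts 56 hours.

Minimum total: 56 hours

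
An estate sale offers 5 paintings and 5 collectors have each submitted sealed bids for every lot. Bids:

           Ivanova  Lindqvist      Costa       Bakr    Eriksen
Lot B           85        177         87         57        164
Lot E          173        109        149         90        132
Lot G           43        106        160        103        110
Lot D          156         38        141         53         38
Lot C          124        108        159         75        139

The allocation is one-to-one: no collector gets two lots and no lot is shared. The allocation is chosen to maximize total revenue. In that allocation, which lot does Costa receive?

Optimal: Ivanova→Lot E ($173), Lindqvist→Lot B ($177), Costa→Lot D ($141), Bakr→Lot G ($103), Eriksen→Lot C ($139) — total 173+177+141+103+139 = $733.
Swapping Eriksen↔Lindqvist (Eriksen→Lot B $164, Lindqvist→Lot C $108) loses 44.
Every other assignment is strictly worse.
Costa's own top lot is Lot G ($160), but forcing Costa→Lot G and reassigning the rest optimally gives only $722 — worse by 11.

Costa receives Lot D.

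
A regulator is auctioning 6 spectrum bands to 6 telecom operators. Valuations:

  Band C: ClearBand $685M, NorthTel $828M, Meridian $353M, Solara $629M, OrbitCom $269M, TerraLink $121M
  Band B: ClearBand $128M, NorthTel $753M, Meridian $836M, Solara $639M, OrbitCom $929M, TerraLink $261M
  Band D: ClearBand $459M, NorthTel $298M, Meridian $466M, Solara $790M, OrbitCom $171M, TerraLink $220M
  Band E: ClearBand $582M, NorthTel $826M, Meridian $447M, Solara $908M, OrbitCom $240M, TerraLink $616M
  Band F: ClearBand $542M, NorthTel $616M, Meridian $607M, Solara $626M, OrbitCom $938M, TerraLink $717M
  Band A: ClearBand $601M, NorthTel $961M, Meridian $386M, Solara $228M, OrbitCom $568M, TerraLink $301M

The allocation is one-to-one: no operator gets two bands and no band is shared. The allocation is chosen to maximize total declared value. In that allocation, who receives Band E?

TerraLink receives Band E.

Optimal: ClearBand→Band C ($685M), NorthTel→Band A ($961M), Meridian→Band B ($836M), Solara→Band D ($790M), OrbitCom→Band F ($938M), TerraLink→Band E ($616M) — total 685+961+836+790+938+616 = $4826M.
Max-entry greedy (repeatedly take the single best remaining cell) gives $4548M, worse by 278.
TerraLink's own top band is Band F ($717M), but forcing TerraLink→Band F and reassigning the rest optimally gives only $4666M — worse by 160.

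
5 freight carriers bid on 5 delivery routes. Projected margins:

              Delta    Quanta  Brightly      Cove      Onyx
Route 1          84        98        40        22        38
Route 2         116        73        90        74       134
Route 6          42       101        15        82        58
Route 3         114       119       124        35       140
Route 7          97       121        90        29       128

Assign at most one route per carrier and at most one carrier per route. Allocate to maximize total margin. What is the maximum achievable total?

Treat this as an assignment problem: match each carrier to one route.
Optimal: Delta→Route 2 ($116k), Quanta→Route 1 ($98k), Brightly→Route 3 ($124k), Cove→Route 6 ($82k), Onyx→Route 7 ($128k) — total 116+98+124+82+128 = $548k.
Row-greedy (each carrier in turn takes its best remaining route) gives $481k, worse by 67.
Next-best assignment: Delta→Route 1, Quanta→Route 7, Brightly→Route 3, Cove→Route 6, Onyx→Route 2 = $545k.
Swapping Delta↔Quanta (Delta→Route 1 $84k, Quanta→Route 2 $73k) loses 57.

Maximum total: $548k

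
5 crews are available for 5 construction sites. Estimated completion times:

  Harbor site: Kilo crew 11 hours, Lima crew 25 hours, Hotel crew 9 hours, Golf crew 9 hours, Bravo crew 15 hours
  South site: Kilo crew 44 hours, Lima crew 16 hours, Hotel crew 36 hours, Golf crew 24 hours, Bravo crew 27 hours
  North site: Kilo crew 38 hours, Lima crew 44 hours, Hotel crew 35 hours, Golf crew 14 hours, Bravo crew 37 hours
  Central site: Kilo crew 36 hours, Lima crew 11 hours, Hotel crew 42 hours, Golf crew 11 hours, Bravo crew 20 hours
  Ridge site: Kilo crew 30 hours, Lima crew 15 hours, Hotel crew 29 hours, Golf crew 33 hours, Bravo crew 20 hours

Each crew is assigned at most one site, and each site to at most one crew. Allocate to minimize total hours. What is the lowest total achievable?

This is a one-to-one assignment (minimum-cost bipartite matching).
Optimal: Kilo crew→Ridge site (30 hours), Lima crew→South site (16 hours), Hotel crew→Harbor site (9 hours), Golf crew→North site (14 hours), Bravo crew→Central site (20 hours) — total 30+16+9+14+20 = 89 hours.
Row-greedy (each crew in turn takes its cheapest remaining site) gives 92 hours, worse by 3.
Next-best assignment: Kilo crew→Harbor site, Lima crew→South site, Hotel crew→Ridge site, Golf crew→North site, Bravo crew→Central site = 90 hours.
Swapping Bravo crew↔Lima crew (Bravo crew→South site 27 hours, Lima crew→Central site 11 hours) adds 2.

Min total: 89 hours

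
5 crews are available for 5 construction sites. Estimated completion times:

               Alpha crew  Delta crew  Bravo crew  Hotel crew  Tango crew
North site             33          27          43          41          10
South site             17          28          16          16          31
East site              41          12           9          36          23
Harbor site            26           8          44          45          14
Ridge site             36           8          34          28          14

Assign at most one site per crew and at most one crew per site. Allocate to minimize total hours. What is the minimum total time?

Minimum total: 69 hours

Optimal: Alpha crew→Harbor site (26 hours), Delta crew→Ridge site (8 hours), Bravo crew→East site (9 hours), Hotel crew→South site (16 hours), Tango crew→North site (10 hours) — total 26+8+9+16+10 = 69 hours.
Min-entry greedy (repeatedly take the single cheapest remaining cell) gives 79 hours, worse by 10.
Next-best assignment: Alpha crew→South site, Delta crew→Harbor site, Bravo crew→East site, Hotel crew→Ridge site, Tango crew→North site = 72 hours.
Every other assignment is strictly worse.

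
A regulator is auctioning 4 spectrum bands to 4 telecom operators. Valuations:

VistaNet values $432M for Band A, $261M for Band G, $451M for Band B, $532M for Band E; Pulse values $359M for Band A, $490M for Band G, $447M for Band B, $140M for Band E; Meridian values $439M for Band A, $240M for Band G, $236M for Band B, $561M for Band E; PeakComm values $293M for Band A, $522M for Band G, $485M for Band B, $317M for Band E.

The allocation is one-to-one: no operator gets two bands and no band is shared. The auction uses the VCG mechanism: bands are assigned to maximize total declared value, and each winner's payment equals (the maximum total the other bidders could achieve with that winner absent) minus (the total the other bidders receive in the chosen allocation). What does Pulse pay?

Pulse pays $56M.

Efficient allocation: VistaNet→Band A ($432M), Pulse→Band G ($490M), Meridian→Band E ($561M), PeakComm→Band B ($485M); total welfare W = $1968M.
Pulse receives Band G at value $490M, so the others get W − 490 = $1478M.
Without Pulse: best allocation of the remaining 3 bidders over all 4 bands is VistaNet→Band B ($451M), Meridian→Band E ($561M), PeakComm→Band G ($522M), total $1534M.
VCG payment = (others' best without Pulse) − (others' welfare with Pulse) = 1534 − 1478 = $56M.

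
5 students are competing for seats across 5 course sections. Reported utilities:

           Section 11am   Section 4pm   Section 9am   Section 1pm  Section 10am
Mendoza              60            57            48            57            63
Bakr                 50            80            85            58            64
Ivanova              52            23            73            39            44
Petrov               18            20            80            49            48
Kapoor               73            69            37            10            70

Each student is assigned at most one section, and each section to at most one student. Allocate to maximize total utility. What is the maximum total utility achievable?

Max total: 339 points

This is the linear assignment problem.
Optimal: Mendoza→Section 1pm (57 points), Bakr→Section 4pm (80 points), Ivanova→Section 11am (52 points), Petrov→Section 9am (80 points), Kapoor→Section 10am (70 points) — total 57+80+52+80+70 = 339 points.
Max-entry greedy (repeatedly take the single best remaining cell) gives 293 points, worse by 46.
Next-best assignment: Mendoza→Section 10am, Bakr→Section 4pm, Ivanova→Section 9am, Petrov→Section 1pm, Kapoor→Section 11am = 338 points.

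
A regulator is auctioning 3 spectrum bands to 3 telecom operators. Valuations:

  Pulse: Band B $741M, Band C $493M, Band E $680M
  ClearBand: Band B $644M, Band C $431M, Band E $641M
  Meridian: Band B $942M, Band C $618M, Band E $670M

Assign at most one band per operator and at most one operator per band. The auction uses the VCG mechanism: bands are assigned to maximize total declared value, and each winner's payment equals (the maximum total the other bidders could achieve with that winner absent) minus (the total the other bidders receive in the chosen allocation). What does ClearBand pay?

Efficient allocation: Pulse→Band C ($493M), ClearBand→Band E ($641M), Meridian→Band B ($942M); total welfare W = $2076M.
ClearBand receives Band E at value $641M, so the others get W − 641 = $1435M.
Without ClearBand: best allocation of the remaining 2 bidders over all 3 bands is Pulse→Band E ($680M), Meridian→Band B ($942M), total $1622M.
VCG payment = (others' best without ClearBand) − (others' welfare with ClearBand) = 1622 − 1435 = $187M.

ClearBand pays $187M.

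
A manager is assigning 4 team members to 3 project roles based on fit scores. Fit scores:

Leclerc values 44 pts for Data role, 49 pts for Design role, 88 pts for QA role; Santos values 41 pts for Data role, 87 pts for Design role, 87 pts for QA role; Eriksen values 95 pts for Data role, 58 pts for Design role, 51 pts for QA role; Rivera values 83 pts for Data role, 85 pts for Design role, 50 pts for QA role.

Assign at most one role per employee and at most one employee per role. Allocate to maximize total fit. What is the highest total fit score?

This is a one-to-one assignment (maximum-weight bipartite matching).
Optimal: Eriksen→Data role (95 pts), Santos→Design role (87 pts), Leclerc→QA role (88 pts) — total 95+87+88 = 270 pts.
Next-best assignment: Eriksen→Data role, Rivera→Design role, Leclerc→QA role = 268 pts.
Swapping Eriksen↔Leclerc (Eriksen→QA role 51 pts, Leclerc→Data role 44 pts) loses 88.
No other one-to-one assignment exceeds 270 pts.

Maximum total: 270 pts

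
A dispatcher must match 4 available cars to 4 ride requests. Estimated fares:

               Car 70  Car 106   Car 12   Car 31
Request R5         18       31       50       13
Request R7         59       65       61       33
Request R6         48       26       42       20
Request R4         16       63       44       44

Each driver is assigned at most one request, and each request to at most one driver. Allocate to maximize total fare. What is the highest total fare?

Max total: $207

Optimal: Car 70→Request R6 ($48), Car 106→Request R7 ($65), Car 12→Request R5 ($50), Car 31→Request R4 ($44) — total 48+65+50+44 = $207.
Row-greedy (each driver in turn takes its best remaining request) gives $192, worse by 15.
Swapping Car 31↔Car 12 (Car 31→Request R5 $13, Car 12→Request R4 $44) loses 37.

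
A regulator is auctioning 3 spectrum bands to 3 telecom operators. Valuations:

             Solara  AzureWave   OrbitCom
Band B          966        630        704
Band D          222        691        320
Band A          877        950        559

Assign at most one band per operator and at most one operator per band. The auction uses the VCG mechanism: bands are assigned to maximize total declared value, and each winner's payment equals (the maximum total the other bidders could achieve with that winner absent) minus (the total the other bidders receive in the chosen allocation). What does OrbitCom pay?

OrbitCom pays $348M.

Efficient allocation: Solara→Band A ($877M), AzureWave→Band D ($691M), OrbitCom→Band B ($704M); total welfare W = $2272M.
OrbitCom receives Band B at value $704M, so the others get W − 704 = $1568M.
Without OrbitCom: best allocation of the remaining 2 bidders over all 3 bands is Solara→Band B ($966M), AzureWave→Band A ($950M), total $1916M.
VCG payment = (others' best without OrbitCom) − (others' welfare with OrbitCom) = 1916 − 1568 = $348M.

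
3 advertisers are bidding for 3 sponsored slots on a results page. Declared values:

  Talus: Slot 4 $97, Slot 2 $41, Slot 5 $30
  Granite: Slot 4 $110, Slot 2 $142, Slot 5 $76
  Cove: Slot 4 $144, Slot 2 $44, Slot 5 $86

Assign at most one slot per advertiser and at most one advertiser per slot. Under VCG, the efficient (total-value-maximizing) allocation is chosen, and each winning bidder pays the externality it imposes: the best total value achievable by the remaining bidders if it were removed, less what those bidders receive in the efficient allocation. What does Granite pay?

Granite pays $2.

Efficient allocation: Talus→Slot 4 ($97), Granite→Slot 2 ($142), Cove→Slot 5 ($86); total welfare W = $325.
Granite receives Slot 2 at value $142, so the others get W − 142 = $183.
Without Granite: best allocation of the remaining 2 bidders over all 3 slots is Talus→Slot 2 ($41), Cove→Slot 4 ($144), total $185.
VCG payment = (others' best without Granite) − (others' welfare with Granite) = 185 − 183 = $2.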